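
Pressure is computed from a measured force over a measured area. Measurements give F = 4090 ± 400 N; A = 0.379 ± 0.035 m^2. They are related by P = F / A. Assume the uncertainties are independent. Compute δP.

For a monomial P ∝ F, A^-1, fractional errors add in quadrature:
  (1·δF/F)² = (1×0.0978)² = 0.00956;  (-1·δA/A)² = (-1×0.0923)² = 0.00853
δP/P = √(0.0181) = 0.135
P = 10800 Pa, so δP = 0.135 × 10800 = 1450 Pa.

1450 Pa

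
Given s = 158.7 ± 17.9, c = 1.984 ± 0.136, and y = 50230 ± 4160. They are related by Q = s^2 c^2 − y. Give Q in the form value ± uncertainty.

48910 ± 26500

Let p = s^2·c^2 = 99140. δp/p = √((2·δs/s)² + (2·δc/c)²) = √(0.0509 + 0.0188) = 0.264, so δp = 26200.
Q = p − y: δQ = √(δp² + δy²) = √(6.85e+08 + 1.73e+07) = 26500
Q = 48910.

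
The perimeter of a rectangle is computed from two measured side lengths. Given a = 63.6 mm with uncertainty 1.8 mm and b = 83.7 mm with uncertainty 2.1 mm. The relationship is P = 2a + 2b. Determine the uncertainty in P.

For a sum/difference, combine absolute errors in quadrature:
  (2·δa)² = 13.0;  (2·δb)² = 17.6
δP = √(30.6) = 5.53 mm

5.53 mm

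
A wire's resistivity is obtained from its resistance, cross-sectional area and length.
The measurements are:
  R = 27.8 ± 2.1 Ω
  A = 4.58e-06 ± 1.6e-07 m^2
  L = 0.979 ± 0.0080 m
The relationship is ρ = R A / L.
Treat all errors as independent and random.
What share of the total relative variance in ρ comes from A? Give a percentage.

17.5%

(δρ/ρ)² = (1·δR/R)² + (1·δA/A)² + (-1·δL/L)²
  R term: (1×0.0755)² = 0.00571
  A term: (1×0.0349)² = 0.00122
  L term: (-1×0.00817)² = 6.68e-05
Total = 0.00699. Share from A = 0.00122/0.00699 = 0.175.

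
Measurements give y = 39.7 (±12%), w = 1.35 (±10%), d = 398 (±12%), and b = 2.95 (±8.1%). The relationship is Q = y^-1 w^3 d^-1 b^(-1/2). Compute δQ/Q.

Since Q is a product/quotient, work with relative uncertainties:
  (-1·δy/y)² = (-1×0.120)² = 0.0144;  (3·δw/w)² = (3×0.100)² = 0.0900;  (-1·δd/d)² = (-1×0.120)² = 0.0144;  (−½·δb/b)² = (-0.5×0.0810)² = 0.00164
δQ/Q = √(0.120) = 0.347

0.347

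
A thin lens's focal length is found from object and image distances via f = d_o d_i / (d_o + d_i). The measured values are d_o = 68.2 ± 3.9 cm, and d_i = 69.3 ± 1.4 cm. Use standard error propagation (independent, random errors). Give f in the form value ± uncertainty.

∂f/∂d_o = (d_i/(d_o+d_i))² = 0.254;  ∂f/∂d_i = (d_o/(d_o+d_i))² = 0.246
δf = √((∂f/∂d_o · δd_o)² + (∂f/∂d_i · δd_i)²) = √(0.981 + 0.119) = 1.05 cm
f = 34.4 cm.

34.4 ± 1.05 cm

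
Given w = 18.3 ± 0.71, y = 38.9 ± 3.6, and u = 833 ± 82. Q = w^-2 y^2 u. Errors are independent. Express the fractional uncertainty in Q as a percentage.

22.4%

Each factor contributes (exponent × relative error)² to (δQ/Q)²:
  (-2·δw/w)² = (-2×0.0388)² = 0.00602;  (2·δy/y)² = (2×0.0925)² = 0.0343;  (1·δu/u)² = (1×0.0984)² = 0.00969
δQ/Q = √(0.0500) = 0.224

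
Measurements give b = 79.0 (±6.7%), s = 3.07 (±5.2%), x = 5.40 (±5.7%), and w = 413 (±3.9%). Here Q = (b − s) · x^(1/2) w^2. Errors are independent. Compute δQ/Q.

0.108

Let u = b − s = 75.9. δu = √(δb² + δs²) = √(28.0 + 0.0255) = 5.30, so δu/u = 0.0697.
Q is then a monomial in u, x, w:
δQ/Q = √((δu/u)² + (½·δx/x)² + (2·δw/w)²) = √(0.00486 + 0.000812 + 0.00608) = 0.108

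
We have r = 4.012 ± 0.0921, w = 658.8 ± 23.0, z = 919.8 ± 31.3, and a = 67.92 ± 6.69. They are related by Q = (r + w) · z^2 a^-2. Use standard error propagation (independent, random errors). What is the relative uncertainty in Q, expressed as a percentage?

Let u = r + w = 662.8. δu = √(δr² + δw²) = √(0.00848 + 529) = 23.0, so δu/u = 0.0347.
Q is then a monomial in u, z, a:
δQ/Q = √((δu/u)² + (2·δz/z)² + (-2·δa/a)²) = √(0.00120 + 0.00463 + 0.0388) = 0.211

21.1%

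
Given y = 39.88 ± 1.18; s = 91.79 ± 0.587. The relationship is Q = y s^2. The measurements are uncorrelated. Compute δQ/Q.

Each factor contributes (exponent × relative error)² to (δQ/Q)²:
  (1·δy/y)² = (1×0.0296)² = 0.000875;  (2·δs/s)² = (2×0.00640)² = 0.000164
δQ/Q = √(0.00104) = 0.0322

0.0322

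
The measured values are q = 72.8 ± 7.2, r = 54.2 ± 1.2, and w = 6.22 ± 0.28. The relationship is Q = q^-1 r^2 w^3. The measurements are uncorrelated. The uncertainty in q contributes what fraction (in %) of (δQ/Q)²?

(δQ/Q)² = (-1·δq/q)² + (2·δr/r)² + (3·δw/w)²
  q term: (-1×0.0989)² = 0.00978
  r term: (2×0.0221)² = 0.00196
  w term: (3×0.0450)² = 0.0182
Total = 0.0300. Share from q = 0.00978/0.0300 = 0.326.

32.6%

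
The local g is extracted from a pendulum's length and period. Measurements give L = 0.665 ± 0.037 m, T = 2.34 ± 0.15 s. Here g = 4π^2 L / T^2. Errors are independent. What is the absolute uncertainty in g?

0.670 m/s^2

Relative error in a monomial: (δg/g)² = Σ (nᵢ · δxᵢ/xᵢ)².
  (1·δL/L)² = (1×0.0556)² = 0.00310;  (-2·δT/T)² = (-2×0.0641)² = 0.0164
δg/g = √(0.0195) = 0.140
g = 4.79 m/s^2, so δg = 0.140 × 4.79 = 0.670 m/s^2.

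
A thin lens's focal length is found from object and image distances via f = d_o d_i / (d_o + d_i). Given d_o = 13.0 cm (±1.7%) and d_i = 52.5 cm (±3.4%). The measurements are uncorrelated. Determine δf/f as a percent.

1.52%

∂f/∂d_o = (d_i/(d_o+d_i))² = 0.642;  ∂f/∂d_i = (d_o/(d_o+d_i))² = 0.0394
δf = √((∂f/∂d_o · δd_o)² + (∂f/∂d_i · δd_i)²) = √(0.0202 + 0.00494) = 0.158 cm
f = 10.4 cm, so δf/f = 0.158/10.4 = 0.0152.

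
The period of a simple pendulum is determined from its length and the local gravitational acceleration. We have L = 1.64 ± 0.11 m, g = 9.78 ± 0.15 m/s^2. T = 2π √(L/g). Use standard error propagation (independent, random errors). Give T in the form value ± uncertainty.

2.57 ± 0.0885 s

T is a product of powers, so relative uncertainties combine in quadrature:
  (½·δL/L)² = (0.5×0.0671)² = 0.00112;  (−½·δg/g)² = (-0.5×0.0153)² = 5.88e-05
δT/T = √(0.00118) = 0.0344
T = 2.57 s, so δT = 0.0344 × 2.57 = 0.0885 s.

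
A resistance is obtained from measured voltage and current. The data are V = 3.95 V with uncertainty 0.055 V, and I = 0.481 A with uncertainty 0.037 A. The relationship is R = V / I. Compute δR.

0.642 Ω

Products/powers → add relative errors in quadrature, weighted by exponent:
  (1·δV/V)² = (1×0.0139)² = 0.000194;  (-1·δI/I)² = (-1×0.0769)² = 0.00592
δR/R = √(0.00611) = 0.0782
R = 8.21 Ω, so δR = 0.0782 × 8.21 = 0.642 Ω.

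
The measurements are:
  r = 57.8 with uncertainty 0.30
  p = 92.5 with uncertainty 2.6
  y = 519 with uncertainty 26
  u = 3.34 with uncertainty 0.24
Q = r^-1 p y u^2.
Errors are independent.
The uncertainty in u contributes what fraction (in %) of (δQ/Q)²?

86.1%

(δQ/Q)² = (-1·δr/r)² + (1·δp/p)² + (1·δy/y)² + (2·δu/u)²
  r term: (-1×0.00519)² = 2.69e-05
  p term: (1×0.0281)² = 0.000790
  y term: (1×0.0501)² = 0.00251
  u term: (2×0.0719)² = 0.0207
Total = 0.0240. Share from u = 0.0207/0.0240 = 0.861.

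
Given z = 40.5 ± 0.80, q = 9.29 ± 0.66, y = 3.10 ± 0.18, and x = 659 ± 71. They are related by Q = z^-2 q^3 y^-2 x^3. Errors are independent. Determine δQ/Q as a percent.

40.6%

Relative error in a monomial: (δQ/Q)² = Σ (nᵢ · δxᵢ/xᵢ)².
  (-2·δz/z)² = (-2×0.0198)² = 0.00156;  (3·δq/q)² = (3×0.0710)² = 0.0454;  (-2·δy/y)² = (-2×0.0581)² = 0.0135;  (3·δx/x)² = (3×0.108)² = 0.104
δQ/Q = √(0.165) = 0.406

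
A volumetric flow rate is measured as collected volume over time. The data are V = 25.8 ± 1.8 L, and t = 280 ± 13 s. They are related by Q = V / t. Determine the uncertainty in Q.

0.00772 L/s

Since Q is a product/quotient, work with relative uncertainties:
  (1·δV/V)² = (1×0.0698)² = 0.00487;  (-1·δt/t)² = (-1×0.0464)² = 0.00216
δQ/Q = √(0.00702) = 0.0838
Q = 0.0921 L/s, so δQ = 0.0838 × 0.0921 = 0.00772 L/s.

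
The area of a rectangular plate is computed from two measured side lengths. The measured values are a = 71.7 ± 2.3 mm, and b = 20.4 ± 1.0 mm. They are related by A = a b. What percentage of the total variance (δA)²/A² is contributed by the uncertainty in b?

70.0%

(δA/A)² = (1·δa/a)² + (1·δb/b)²
  a term: (1×0.0321)² = 0.00103
  b term: (1×0.0490)² = 0.00240
Total = 0.00343. Share from b = 0.00240/0.00343 = 0.700.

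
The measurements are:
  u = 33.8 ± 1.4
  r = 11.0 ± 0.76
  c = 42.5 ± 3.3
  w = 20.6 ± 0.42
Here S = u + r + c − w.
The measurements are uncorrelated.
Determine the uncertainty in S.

3.69

For a sum/difference, combine absolute errors in quadrature:
  (δu)² = 1.96;  (δr)² = 0.578;  (δc)² = 10.9;  (δw)² = 0.176
δS = √(13.6) = 3.69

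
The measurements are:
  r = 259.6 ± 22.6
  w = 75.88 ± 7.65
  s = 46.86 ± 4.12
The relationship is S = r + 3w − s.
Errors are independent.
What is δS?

32.5

Absolute uncertainties add in quadrature for a linear combination:
  (δr)² = 511;  (3·δw)² = 527;  (δs)² = 17.0
δS = √(1050) = 32.5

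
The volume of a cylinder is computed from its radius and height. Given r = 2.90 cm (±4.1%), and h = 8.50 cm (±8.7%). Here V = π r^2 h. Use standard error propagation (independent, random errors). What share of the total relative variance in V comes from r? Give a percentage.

(δV/V)² = (2·δr/r)² + (1·δh/h)²
  r term: (2×0.0410)² = 0.00672
  h term: (1×0.0870)² = 0.00757
Total = 0.0143. Share from r = 0.00672/0.0143 = 0.470.

47.0%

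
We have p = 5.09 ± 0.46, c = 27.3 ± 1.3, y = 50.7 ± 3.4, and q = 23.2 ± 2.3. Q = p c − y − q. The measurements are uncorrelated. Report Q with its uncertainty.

Let w = p·c = 139. δw/w = √((1·δp/p)² + (1·δc/c)²) = √(0.00817 + 0.00227) = 0.102, so δw = 14.2.
Q = w − y − q: δQ = √(δw² + δy² + δq²) = √(201 + 11.6 + 5.29) = 14.8
Q = 65.1.

65.1 ± 14.8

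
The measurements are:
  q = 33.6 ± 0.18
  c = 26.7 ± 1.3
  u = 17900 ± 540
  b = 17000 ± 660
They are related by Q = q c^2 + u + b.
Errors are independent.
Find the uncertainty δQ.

2490

Let p = q·c^2 = 24000. δp/p = √((1·δq/q)² + (2·δc/c)²) = √(2.87e-05 + 0.00948) = 0.0975, so δp = 2340.
Q = p + u + b: δQ = √(δp² + δu² + δb²) = √(5.46e+06 + 2.92e+05 + 4.36e+05) = 2490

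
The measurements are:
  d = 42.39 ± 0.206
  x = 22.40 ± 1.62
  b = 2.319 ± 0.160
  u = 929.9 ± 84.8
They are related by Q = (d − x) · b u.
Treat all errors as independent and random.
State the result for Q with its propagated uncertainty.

43110 ± 6060

Let w = d − x = 19.99. δw = √(δd² + δx²) = √(0.0424 + 2.62) = 1.63, so δw/w = 0.0817.
Q is then a monomial in w, b, u:
δQ/Q = √((δw/w)² + (1·δb/b)² + (1·δu/u)²) = √(0.00667 + 0.00476 + 0.00832) = 0.141
Q = 43110, so δQ = 0.141 × 43110 = 6060.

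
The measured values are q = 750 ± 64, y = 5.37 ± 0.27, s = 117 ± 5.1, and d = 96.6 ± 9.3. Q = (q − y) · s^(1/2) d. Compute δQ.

1.02e+05

Let u = q − y = 745. δu = √(δq² + δy²) = √(4100 + 0.0729) = 64.0, so δu/u = 0.0859.
Q is then a monomial in u, s, d:
δQ/Q = √((δu/u)² + (½·δs/s)² + (1·δd/d)²) = √(0.00739 + 0.000475 + 0.00927) = 0.131
Q = 7.78e+05, so δQ = 0.131 × 7.78e+05 = 1.02e+05.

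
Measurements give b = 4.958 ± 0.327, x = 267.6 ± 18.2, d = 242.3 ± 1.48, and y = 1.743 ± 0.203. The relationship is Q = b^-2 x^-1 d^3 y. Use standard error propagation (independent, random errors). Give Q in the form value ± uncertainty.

3769 ± 714

Relative error in a monomial: (δQ/Q)² = Σ (nᵢ · δxᵢ/xᵢ)².
  (-2·δb/b)² = (-2×0.0660)² = 0.0174;  (-1·δx/x)² = (-1×0.0680)² = 0.00463;  (3·δd/d)² = (3×0.00611)² = 0.000336;  (1·δy/y)² = (1×0.116)² = 0.0136
δQ/Q = √(0.0359) = 0.190
Q = 3769, so δQ = 0.190 × 3769 = 714.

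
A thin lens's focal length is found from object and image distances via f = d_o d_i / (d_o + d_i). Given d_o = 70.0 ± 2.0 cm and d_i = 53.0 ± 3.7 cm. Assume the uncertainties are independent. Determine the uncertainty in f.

∂f/∂d_o = (d_i/(d_o+d_i))² = 0.186;  ∂f/∂d_i = (d_o/(d_o+d_i))² = 0.324
δf = √((∂f/∂d_o · δd_o)² + (∂f/∂d_i · δd_i)²) = √(0.138 + 1.44) = 1.25 cm

1.25 cm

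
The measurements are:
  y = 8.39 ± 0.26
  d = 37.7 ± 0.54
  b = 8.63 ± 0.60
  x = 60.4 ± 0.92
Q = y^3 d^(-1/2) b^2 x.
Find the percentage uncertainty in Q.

16.8%

Relative error in a monomial: (δQ/Q)² = Σ (nᵢ · δxᵢ/xᵢ)².
  (3·δy/y)² = (3×0.0310)² = 0.00864;  (−½·δd/d)² = (-0.5×0.0143)² = 5.13e-05;  (2·δb/b)² = (2×0.0695)² = 0.0193;  (1·δx/x)² = (1×0.0152)² = 0.000232
δQ/Q = √(0.0283) = 0.168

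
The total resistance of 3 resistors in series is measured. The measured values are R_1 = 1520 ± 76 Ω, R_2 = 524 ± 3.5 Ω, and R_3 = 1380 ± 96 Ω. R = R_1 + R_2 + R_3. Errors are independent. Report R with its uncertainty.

Sums and differences: (δR)² = Σ (cᵢ δxᵢ)².
  (δR_1)² = 5780;  (δR_2)² = 12.2;  (δR_3)² = 9220
δR = √(15000) = 122 Ω
R = 3420 Ω.

3420 ± 122 Ω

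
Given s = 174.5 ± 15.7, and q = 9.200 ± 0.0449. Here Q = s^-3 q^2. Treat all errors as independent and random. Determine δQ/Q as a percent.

Products/powers → add relative errors in quadrature, weighted by exponent:
  (-3·δs/s)² = (-3×0.0900)² = 0.0729;  (2·δq/q)² = (2×0.00488)² = 9.53e-05
δQ/Q = √(0.0729) = 0.270

27.0%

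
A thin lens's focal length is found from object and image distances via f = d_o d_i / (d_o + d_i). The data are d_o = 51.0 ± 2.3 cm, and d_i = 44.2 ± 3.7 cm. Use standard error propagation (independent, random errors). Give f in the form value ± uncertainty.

23.7 ± 1.17 cm

∂f/∂d_o = (d_i/(d_o+d_i))² = 0.216;  ∂f/∂d_i = (d_o/(d_o+d_i))² = 0.287
δf = √((∂f/∂d_o · δd_o)² + (∂f/∂d_i · δd_i)²) = √(0.246 + 1.13) = 1.17 cm
f = 23.7 cm.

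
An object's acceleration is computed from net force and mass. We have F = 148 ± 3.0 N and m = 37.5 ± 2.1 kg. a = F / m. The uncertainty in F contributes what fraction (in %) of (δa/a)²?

11.6%

(δa/a)² = (1·δF/F)² + (-1·δm/m)²
  F term: (1×0.0203)² = 0.000411
  m term: (-1×0.0560)² = 0.00314
Total = 0.00355. Share from F = 0.000411/0.00355 = 0.116.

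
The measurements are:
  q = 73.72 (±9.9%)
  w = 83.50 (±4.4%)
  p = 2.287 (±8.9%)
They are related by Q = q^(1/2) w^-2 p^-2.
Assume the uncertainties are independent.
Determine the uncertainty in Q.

4.82e-05

Each factor contributes (exponent × relative error)² to (δQ/Q)²:
  (½·δq/q)² = (0.5×0.0990)² = 0.00245;  (-2·δw/w)² = (-2×0.0440)² = 0.00774;  (-2·δp/p)² = (-2×0.0890)² = 0.0317
δQ/Q = √(0.0419) = 0.205
Q = 0.0002354, so δQ = 0.205 × 0.0002354 = 4.82e-05.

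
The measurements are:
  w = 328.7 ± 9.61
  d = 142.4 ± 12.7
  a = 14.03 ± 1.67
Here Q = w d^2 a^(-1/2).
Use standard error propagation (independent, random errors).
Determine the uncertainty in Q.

3.39e+05

For a monomial Q ∝ w, d^2, a^(-1/2), fractional errors add in quadrature:
  (1·δw/w)² = (1×0.0292)² = 0.000855;  (2·δd/d)² = (2×0.0892)² = 0.0318;  (−½·δa/a)² = (-0.5×0.119)² = 0.00354
δQ/Q = √(0.0362) = 0.190
Q = 1.779e+06, so δQ = 0.190 × 1.779e+06 = 3.39e+05.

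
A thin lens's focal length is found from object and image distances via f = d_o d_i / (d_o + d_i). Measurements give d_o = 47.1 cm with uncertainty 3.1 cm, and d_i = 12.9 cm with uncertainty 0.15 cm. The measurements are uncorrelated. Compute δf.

0.171 cm

∂f/∂d_o = (d_i/(d_o+d_i))² = 0.0462;  ∂f/∂d_i = (d_o/(d_o+d_i))² = 0.616
δf = √((∂f/∂d_o · δd_o)² + (∂f/∂d_i · δd_i)²) = √(0.0205 + 0.00854) = 0.171 cm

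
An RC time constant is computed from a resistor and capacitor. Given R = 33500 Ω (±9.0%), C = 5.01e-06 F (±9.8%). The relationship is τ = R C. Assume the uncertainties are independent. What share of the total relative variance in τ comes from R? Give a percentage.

45.8%

(δτ/τ)² = (1·δR/R)² + (1·δC/C)²
  R term: (1×0.0900)² = 0.00810
  C term: (1×0.0980)² = 0.00960
Total = 0.0177. Share from R = 0.00810/0.0177 = 0.458.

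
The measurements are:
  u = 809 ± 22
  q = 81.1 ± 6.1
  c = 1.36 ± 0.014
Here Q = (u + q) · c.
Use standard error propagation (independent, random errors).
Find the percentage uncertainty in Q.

2.76%

Let w = u + q = 890. δw = √(δu² + δq²) = √(484 + 37.2) = 22.8, so δw/w = 0.0256.
Q is then a monomial in w, c:
δQ/Q = √((δw/w)² + (1·δc/c)²) = √(0.000658 + 0.000106) = 0.0276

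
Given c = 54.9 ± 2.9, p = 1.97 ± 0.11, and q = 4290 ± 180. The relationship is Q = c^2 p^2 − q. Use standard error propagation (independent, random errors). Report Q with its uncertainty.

7410 ± 1810

Let w = c^2·p^2 = 11700. δw/w = √((2·δc/c)² + (2·δp/p)²) = √(0.0112 + 0.0125) = 0.154, so δw = 1800.
Q = w − q: δQ = √(δw² + δq²) = √(3.23e+06 + 32400) = 1810
Q = 7410.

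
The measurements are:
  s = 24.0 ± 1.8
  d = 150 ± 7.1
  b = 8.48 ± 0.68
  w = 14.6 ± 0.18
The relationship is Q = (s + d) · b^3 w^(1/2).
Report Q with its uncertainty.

Let u = s + d = 174. δu = √(δs² + δd²) = √(3.24 + 50.4) = 7.32, so δu/u = 0.0421.
Q is then a monomial in u, b, w:
δQ/Q = √((δu/u)² + (3·δb/b)² + (½·δw/w)²) = √(0.00177 + 0.0579 + 3.8e-05) = 0.244
Q = 4.05e+05, so δQ = 0.244 × 4.05e+05 = 99000.

(4.05 ± 0.990) × 10^5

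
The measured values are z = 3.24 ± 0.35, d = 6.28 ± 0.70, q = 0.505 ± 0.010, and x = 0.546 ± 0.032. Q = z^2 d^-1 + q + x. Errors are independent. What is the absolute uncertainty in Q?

Let p = z^2·d^-1 = 1.67. δp/p = √((2·δz/z)² + (-1·δd/d)²) = √(0.0467 + 0.0124) = 0.243, so δp = 0.406.
Q = p + q + x: δQ = √(δp² + δq² + δx²) = √(0.165 + 0.000100 + 0.00102) = 0.408

0.408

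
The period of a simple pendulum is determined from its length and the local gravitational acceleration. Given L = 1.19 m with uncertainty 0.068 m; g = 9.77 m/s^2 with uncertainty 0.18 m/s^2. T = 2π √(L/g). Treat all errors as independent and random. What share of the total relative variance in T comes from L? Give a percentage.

90.6%

(δT/T)² = (½·δL/L)² + (−½·δg/g)²
  L term: (0.5×0.0571)² = 0.000816
  g term: (-0.5×0.0184)² = 8.49e-05
Total = 0.000901. Share from L = 0.000816/0.000901 = 0.906.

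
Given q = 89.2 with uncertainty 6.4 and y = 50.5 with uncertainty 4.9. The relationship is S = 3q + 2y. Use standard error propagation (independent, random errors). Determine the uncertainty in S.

S is a linear combination, so absolute uncertainties add in quadrature:
  (3·δq)² = 369;  (2·δy)² = 96.0
δS = √(465) = 21.6

21.6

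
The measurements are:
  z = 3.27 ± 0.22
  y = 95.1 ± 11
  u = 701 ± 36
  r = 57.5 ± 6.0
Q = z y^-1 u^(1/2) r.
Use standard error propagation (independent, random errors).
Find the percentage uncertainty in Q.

Since Q is a product/quotient, work with relative uncertainties:
  (1·δz/z)² = (1×0.0673)² = 0.00453;  (-1·δy/y)² = (-1×0.116)² = 0.0134;  (½·δu/u)² = (0.5×0.0514)² = 0.000659;  (1·δr/r)² = (1×0.104)² = 0.0109
δQ/Q = √(0.0295) = 0.172

17.2%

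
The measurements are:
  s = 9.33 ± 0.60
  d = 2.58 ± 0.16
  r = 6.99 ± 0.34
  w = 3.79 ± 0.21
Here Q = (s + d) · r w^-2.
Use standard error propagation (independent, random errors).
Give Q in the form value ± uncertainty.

Let u = s + d = 11.9. δu = √(δs² + δd²) = √(0.360 + 0.0256) = 0.621, so δu/u = 0.0521.
Q is then a monomial in u, r, w:
δQ/Q = √((δu/u)² + (1·δr/r)² + (-2·δw/w)²) = √(0.00272 + 0.00237 + 0.0123) = 0.132
Q = 5.80, so δQ = 0.132 × 5.80 = 0.764.

5.80 ± 0.764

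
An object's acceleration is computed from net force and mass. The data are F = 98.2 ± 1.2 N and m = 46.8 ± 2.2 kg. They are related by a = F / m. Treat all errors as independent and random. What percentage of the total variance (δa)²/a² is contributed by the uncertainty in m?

(δa/a)² = (1·δF/F)² + (-1·δm/m)²
  F term: (1×0.0122)² = 0.000149
  m term: (-1×0.0470)² = 0.00221
Total = 0.00236. Share from m = 0.00221/0.00236 = 0.937.

93.7%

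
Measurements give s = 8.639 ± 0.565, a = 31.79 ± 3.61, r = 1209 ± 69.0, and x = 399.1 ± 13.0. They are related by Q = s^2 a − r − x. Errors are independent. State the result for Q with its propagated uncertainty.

Let p = s^2·a = 2373. δp/p = √((2·δs/s)² + (1·δa/a)²) = √(0.0171 + 0.0129) = 0.173, so δp = 411.
Q = p − r − x: δQ = √(δp² + δr² + δx²) = √(1.69e+05 + 4760 + 169) = 417
Q = 764.5.

764.5 ± 417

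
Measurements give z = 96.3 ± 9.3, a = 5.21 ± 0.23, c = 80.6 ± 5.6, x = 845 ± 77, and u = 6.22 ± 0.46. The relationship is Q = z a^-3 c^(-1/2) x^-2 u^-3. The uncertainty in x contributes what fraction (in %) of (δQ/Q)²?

(δQ/Q)² = (1·δz/z)² + (-3·δa/a)² + (−½·δc/c)² + (-2·δx/x)² + (-3·δu/u)²
  z term: (1×0.0966)² = 0.00933
  a term: (-3×0.0441)² = 0.0175
  c term: (-0.5×0.0695)² = 0.00121
  x term: (-2×0.0911)² = 0.0332
  u term: (-3×0.0740)² = 0.0492
Total = 0.111. Share from x = 0.0332/0.111 = 0.301.

30.1%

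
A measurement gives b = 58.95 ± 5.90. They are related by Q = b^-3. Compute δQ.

Q ∝ b^-3, so δQ/Q = |-3| · δb/b = 3 × 0.100 = 0.300.
Q = 4.881e-06, so δQ = 0.300 × 4.881e-06 = 1.47e-06.

1.47e-06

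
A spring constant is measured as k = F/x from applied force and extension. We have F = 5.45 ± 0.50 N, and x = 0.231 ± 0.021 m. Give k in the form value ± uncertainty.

23.6 ± 3.05 N/m

Products/powers → add relative errors in quadrature, weighted by exponent:
  (1·δF/F)² = (1×0.0917)² = 0.00842;  (-1·δx/x)² = (-1×0.0909)² = 0.00826
δk/k = √(0.0167) = 0.129
k = 23.6 N/m, so δk = 0.129 × 23.6 = 3.05 N/m.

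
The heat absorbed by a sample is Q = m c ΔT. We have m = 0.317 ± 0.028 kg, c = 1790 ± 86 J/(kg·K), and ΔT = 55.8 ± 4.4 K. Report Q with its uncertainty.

31700 ± 4050 J

Relative error in a monomial: (δQ/Q)² = Σ (nᵢ · δxᵢ/xᵢ)².
  (1·δm/m)² = (1×0.0883)² = 0.00780;  (1·δc/c)² = (1×0.0480)² = 0.00231;  (1·δΔT/ΔT)² = (1×0.0789)² = 0.00622
δQ/Q = √(0.0163) = 0.128
Q = 31700 J, so δQ = 0.128 × 31700 = 4050 J.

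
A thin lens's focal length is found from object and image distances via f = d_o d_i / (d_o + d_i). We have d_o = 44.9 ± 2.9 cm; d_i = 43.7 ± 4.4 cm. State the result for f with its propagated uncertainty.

22.1 ± 1.33 cm

∂f/∂d_o = (d_i/(d_o+d_i))² = 0.243;  ∂f/∂d_i = (d_o/(d_o+d_i))² = 0.257
δf = √((∂f/∂d_o · δd_o)² + (∂f/∂d_i · δd_i)²) = √(0.498 + 1.28) = 1.33 cm
f = 22.1 cm.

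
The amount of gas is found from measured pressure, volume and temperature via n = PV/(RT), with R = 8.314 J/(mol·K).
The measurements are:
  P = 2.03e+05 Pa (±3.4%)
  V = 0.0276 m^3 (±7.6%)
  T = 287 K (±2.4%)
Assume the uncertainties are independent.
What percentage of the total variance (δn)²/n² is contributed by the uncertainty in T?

(δn/n)² = (1·δP/P)² + (1·δV/V)² + (-1·δT/T)²
  P term: (1×0.0340)² = 0.00116
  V term: (1×0.0760)² = 0.00578
  T term: (-1×0.0240)² = 0.000576
Total = 0.00751. Share from T = 0.000576/0.00751 = 0.0767.

7.67%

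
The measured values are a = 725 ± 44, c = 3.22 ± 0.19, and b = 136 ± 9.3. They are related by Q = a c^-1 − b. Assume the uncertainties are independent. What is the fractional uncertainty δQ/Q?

Let p = a·c^-1 = 225. δp/p = √((1·δa/a)² + (-1·δc/c)²) = √(0.00368 + 0.00348) = 0.0846, so δp = 19.1.
Q = p − b: δQ = √(δp² + δb²) = √(363 + 86.5) = 21.2
Q = 89.2, so δQ/Q = 21.2/89.2 = 0.238.

0.238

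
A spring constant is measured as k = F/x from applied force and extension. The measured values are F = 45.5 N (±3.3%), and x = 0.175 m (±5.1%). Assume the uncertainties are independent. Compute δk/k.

For a monomial k ∝ F, x^-1, fractional errors add in quadrature:
  (1·δF/F)² = (1×0.0330)² = 0.00109;  (-1·δx/x)² = (-1×0.0510)² = 0.00260
δk/k = √(0.00369) = 0.0607

0.0607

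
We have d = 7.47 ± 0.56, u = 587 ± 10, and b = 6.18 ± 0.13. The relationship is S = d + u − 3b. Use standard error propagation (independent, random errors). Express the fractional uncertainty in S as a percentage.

Each term contributes (cᵢ δxᵢ)² to (δS)²:
  (δd)² = 0.314;  (δu)² = 100;  (3·δb)² = 0.152
δS = √(100) = 10.0
S = 576, so δS/S = 10.0/576 = 0.0174.

1.74%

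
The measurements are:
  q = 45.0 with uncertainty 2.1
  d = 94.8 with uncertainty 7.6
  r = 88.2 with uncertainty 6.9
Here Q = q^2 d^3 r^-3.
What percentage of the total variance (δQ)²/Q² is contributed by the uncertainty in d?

(δQ/Q)² = (2·δq/q)² + (3·δd/d)² + (-3·δr/r)²
  q term: (2×0.0467)² = 0.00871
  d term: (3×0.0802)² = 0.0578
  r term: (-3×0.0782)² = 0.0551
Total = 0.122. Share from d = 0.0578/0.122 = 0.476.

47.6%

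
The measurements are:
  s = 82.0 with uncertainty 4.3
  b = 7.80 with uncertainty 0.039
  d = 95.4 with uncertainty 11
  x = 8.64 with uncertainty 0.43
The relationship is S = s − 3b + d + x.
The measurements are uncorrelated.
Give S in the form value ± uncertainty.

163 ± 11.8

Sums and differences: (δS)² = Σ (cᵢ δxᵢ)².
  (δs)² = 18.5;  (3·δb)² = 0.0137;  (δd)² = 121;  (δx)² = 0.185
δS = √(140) = 11.8
S = 163.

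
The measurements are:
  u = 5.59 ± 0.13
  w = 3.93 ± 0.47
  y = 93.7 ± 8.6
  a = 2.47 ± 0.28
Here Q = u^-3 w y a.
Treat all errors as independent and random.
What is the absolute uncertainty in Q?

1.05

Q is a product of powers, so relative uncertainties combine in quadrature:
  (-3·δu/u)² = (-3×0.0233)² = 0.00487;  (1·δw/w)² = (1×0.120)² = 0.0143;  (1·δy/y)² = (1×0.0918)² = 0.00842;  (1·δa/a)² = (1×0.113)² = 0.0129
δQ/Q = √(0.0404) = 0.201
Q = 5.21, so δQ = 0.201 × 5.21 = 1.05.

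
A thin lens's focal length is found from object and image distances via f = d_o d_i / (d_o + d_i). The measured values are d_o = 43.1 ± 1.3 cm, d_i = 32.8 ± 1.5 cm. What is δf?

0.541 cm

∂f/∂d_o = (d_i/(d_o+d_i))² = 0.187;  ∂f/∂d_i = (d_o/(d_o+d_i))² = 0.322
δf = √((∂f/∂d_o · δd_o)² + (∂f/∂d_i · δd_i)²) = √(0.0589 + 0.234) = 0.541 cm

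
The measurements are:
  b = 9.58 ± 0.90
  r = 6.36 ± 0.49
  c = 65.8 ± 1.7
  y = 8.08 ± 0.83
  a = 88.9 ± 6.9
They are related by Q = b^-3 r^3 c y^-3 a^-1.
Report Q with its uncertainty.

0.000411 ± 0.000199

Q is a product of powers, so relative uncertainties combine in quadrature:
  (-3·δb/b)² = (-3×0.0939)² = 0.0794;  (3·δr/r)² = (3×0.0770)² = 0.0534;  (1·δc/c)² = (1×0.0258)² = 0.000667;  (-3·δy/y)² = (-3×0.103)² = 0.0950;  (-1·δa/a)² = (-1×0.0776)² = 0.00602
δQ/Q = √(0.235) = 0.484
Q = 0.000411, so δQ = 0.484 × 0.000411 = 0.000199.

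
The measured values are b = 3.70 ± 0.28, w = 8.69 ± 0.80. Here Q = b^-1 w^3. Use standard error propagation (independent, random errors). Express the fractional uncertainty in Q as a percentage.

For a monomial Q ∝ b^-1, w^3, fractional errors add in quadrature:
  (-1·δb/b)² = (-1×0.0757)² = 0.00573;  (3·δw/w)² = (3×0.0921)² = 0.0763
δQ/Q = √(0.0820) = 0.286

28.6%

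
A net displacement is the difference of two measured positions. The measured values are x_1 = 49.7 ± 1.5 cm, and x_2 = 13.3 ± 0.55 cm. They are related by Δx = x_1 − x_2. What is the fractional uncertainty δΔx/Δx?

For a sum/difference, combine absolute errors in quadrature:
  (δx_1)² = 2.25;  (δx_2)² = 0.303
δΔx = √(2.55) = 1.60 cm
Δx = 36.4 cm, so δΔx/Δx = 1.60/36.4 = 0.0439.

0.0439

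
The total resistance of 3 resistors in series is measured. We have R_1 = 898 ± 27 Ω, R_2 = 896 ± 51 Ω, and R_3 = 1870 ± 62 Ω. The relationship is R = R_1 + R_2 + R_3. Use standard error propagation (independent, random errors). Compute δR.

84.7 Ω

Each term contributes (cᵢ δxᵢ)² to (δR)²:
  (δR_1)² = 729;  (δR_2)² = 2600;  (δR_3)² = 3840
δR = √(7170) = 84.7 Ω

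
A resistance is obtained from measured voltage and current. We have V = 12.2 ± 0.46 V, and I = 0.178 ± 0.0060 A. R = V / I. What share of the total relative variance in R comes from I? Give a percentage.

(δR/R)² = (1·δV/V)² + (-1·δI/I)²
  V term: (1×0.0377)² = 0.00142
  I term: (-1×0.0337)² = 0.00114
Total = 0.00256. Share from I = 0.00114/0.00256 = 0.444.

44.4%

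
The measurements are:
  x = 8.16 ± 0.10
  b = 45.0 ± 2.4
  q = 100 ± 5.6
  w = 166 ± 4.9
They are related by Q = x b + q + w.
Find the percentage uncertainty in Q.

3.38%

Let p = x·b = 367. δp/p = √((1·δx/x)² + (1·δb/b)²) = √(0.000150 + 0.00284) = 0.0547, so δp = 20.1.
Q = p + q + w: δQ = √(δp² + δq² + δw²) = √(404 + 31.4 + 24.0) = 21.4
Q = 633, so δQ/Q = 21.4/633 = 0.0338.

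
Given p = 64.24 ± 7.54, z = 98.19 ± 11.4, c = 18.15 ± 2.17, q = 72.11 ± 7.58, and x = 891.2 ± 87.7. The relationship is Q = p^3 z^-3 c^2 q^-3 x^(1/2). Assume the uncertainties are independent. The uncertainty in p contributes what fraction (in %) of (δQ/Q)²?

30.7%

(δQ/Q)² = (3·δp/p)² + (-3·δz/z)² + (2·δc/c)² + (-3·δq/q)² + (½·δx/x)²
  p term: (3×0.117)² = 0.124
  z term: (-3×0.116)² = 0.121
  c term: (2×0.120)² = 0.0572
  q term: (-3×0.105)² = 0.0994
  x term: (0.5×0.0984)² = 0.00242
Total = 0.404. Share from p = 0.124/0.404 = 0.307.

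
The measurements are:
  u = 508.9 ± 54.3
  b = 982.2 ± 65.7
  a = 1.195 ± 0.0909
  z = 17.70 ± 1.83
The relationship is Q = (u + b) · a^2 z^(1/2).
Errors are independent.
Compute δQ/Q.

0.171

Let w = u + b = 1491. δw = √(δu² + δb²) = √(2950 + 4320) = 85.2, so δw/w = 0.0572.
Q is then a monomial in w, a, z:
δQ/Q = √((δw/w)² + (2·δa/a)² + (½·δz/z)²) = √(0.00327 + 0.0231 + 0.00267) = 0.171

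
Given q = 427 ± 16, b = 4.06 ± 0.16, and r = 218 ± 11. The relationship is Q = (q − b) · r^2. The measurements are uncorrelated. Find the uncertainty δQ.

2.17e+06

Let u = q − b = 423. δu = √(δq² + δb²) = √(256 + 0.0256) = 16.0, so δu/u = 0.0378.
Q is then a monomial in u, r:
δQ/Q = √((δu/u)² + (2·δr/r)²) = √(0.00143 + 0.0102) = 0.108
Q = 2.01e+07, so δQ = 0.108 × 2.01e+07 = 2.17e+06.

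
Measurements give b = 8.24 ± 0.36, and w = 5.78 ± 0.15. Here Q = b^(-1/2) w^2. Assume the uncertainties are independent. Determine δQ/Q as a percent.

5.63%

Relative error in a monomial: (δQ/Q)² = Σ (nᵢ · δxᵢ/xᵢ)².
  (−½·δb/b)² = (-0.5×0.0437)² = 0.000477;  (2·δw/w)² = (2×0.0260)² = 0.00269
δQ/Q = √(0.00317) = 0.0563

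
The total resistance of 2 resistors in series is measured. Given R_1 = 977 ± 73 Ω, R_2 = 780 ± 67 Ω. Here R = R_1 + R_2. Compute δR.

Each term contributes (cᵢ δxᵢ)² to (δR)²:
  (δR_1)² = 5330;  (δR_2)² = 4490
δR = √(9820) = 99.1 Ω

99.1 Ω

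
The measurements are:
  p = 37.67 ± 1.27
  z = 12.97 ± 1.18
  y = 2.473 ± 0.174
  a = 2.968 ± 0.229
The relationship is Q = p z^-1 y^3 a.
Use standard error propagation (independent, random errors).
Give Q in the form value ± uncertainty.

130.4 ± 31.9

For a monomial Q ∝ p, z^-1, y^3, a, fractional errors add in quadrature:
  (1·δp/p)² = (1×0.0337)² = 0.00114;  (-1·δz/z)² = (-1×0.0910)² = 0.00828;  (3·δy/y)² = (3×0.0704)² = 0.0446;  (1·δa/a)² = (1×0.0772)² = 0.00595
δQ/Q = √(0.0599) = 0.245
Q = 130.4, so δQ = 0.245 × 130.4 = 31.9.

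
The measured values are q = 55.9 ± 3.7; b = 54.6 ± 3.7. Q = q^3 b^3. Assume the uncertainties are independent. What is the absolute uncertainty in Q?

Q is a product of powers, so relative uncertainties combine in quadrature:
  (3·δq/q)² = (3×0.0662)² = 0.0394;  (3·δb/b)² = (3×0.0678)² = 0.0413
δQ/Q = √(0.0808) = 0.284
Q = 2.84e+10, so δQ = 0.284 × 2.84e+10 = 8.08e+09.

8.08e+09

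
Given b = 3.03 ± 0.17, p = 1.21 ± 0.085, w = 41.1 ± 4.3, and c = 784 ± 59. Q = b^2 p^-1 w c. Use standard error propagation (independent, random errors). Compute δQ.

45200

Each factor contributes (exponent × relative error)² to (δQ/Q)²:
  (2·δb/b)² = (2×0.0561)² = 0.0126;  (-1·δp/p)² = (-1×0.0702)² = 0.00493;  (1·δw/w)² = (1×0.105)² = 0.0109;  (1·δc/c)² = (1×0.0753)² = 0.00566
δQ/Q = √(0.0341) = 0.185
Q = 2.44e+05, so δQ = 0.185 × 2.44e+05 = 45200.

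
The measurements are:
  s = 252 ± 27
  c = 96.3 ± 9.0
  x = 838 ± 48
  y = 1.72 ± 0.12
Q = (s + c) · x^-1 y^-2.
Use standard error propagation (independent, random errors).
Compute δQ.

0.0241

Let u = s + c = 348. δu = √(δs² + δc²) = √(729 + 81.0) = 28.5, so δu/u = 0.0817.
Q is then a monomial in u, x, y:
δQ/Q = √((δu/u)² + (-1·δx/x)² + (-2·δy/y)²) = √(0.00668 + 0.00328 + 0.0195) = 0.172
Q = 0.140, so δQ = 0.172 × 0.140 = 0.0241.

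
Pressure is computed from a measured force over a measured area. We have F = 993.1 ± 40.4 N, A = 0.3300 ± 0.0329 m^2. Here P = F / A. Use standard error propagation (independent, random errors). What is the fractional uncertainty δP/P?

Since P is a product/quotient, work with relative uncertainties:
  (1·δF/F)² = (1×0.0407)² = 0.00165;  (-1·δA/A)² = (-1×0.0997)² = 0.00994
δP/P = √(0.0116) = 0.108

0.108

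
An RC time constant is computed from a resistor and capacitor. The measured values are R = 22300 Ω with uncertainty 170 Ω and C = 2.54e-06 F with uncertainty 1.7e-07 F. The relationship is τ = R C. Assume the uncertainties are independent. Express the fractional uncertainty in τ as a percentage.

6.74%

τ is a product of powers, so relative uncertainties combine in quadrature:
  (1·δR/R)² = (1×0.00762)² = 5.81e-05;  (1·δC/C)² = (1×0.0669)² = 0.00448
δτ/τ = √(0.00454) = 0.0674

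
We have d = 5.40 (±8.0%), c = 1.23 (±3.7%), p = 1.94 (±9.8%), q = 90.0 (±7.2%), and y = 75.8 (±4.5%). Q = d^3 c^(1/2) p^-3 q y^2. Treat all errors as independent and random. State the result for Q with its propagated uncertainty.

(1.24 ± 0.491) × 10^7

Since Q is a product/quotient, work with relative uncertainties:
  (3·δd/d)² = (3×0.0800)² = 0.0576;  (½·δc/c)² = (0.5×0.0370)² = 0.000342;  (-3·δp/p)² = (-3×0.0980)² = 0.0864;  (1·δq/q)² = (1×0.0720)² = 0.00518;  (2·δy/y)² = (2×0.0450)² = 0.00810
δQ/Q = √(0.158) = 0.397
Q = 1.24e+07, so δQ = 0.397 × 1.24e+07 = 4.91e+06.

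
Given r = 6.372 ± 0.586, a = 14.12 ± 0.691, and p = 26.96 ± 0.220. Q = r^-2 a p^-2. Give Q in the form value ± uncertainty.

Since Q is a product/quotient, work with relative uncertainties:
  (-2·δr/r)² = (-2×0.0920)² = 0.0338;  (1·δa/a)² = (1×0.0489)² = 0.00239;  (-2·δp/p)² = (-2×0.00816)² = 0.000266
δQ/Q = √(0.0365) = 0.191
Q = 0.0004785, so δQ = 0.191 × 0.0004785 = 9.14e-05.

(4.785 ± 0.914) × 10^-4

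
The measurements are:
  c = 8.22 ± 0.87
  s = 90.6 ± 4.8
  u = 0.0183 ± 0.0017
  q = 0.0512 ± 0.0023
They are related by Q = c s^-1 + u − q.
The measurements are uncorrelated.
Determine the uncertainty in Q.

0.0111

Let p = c·s^-1 = 0.0907. δp/p = √((1·δc/c)² + (-1·δs/s)²) = √(0.0112 + 0.00281) = 0.118, so δp = 0.0107.
Q = p + u − q: δQ = √(δp² + δu² + δq²) = √(0.000115 + 2.89e-06 + 5.29e-06) = 0.0111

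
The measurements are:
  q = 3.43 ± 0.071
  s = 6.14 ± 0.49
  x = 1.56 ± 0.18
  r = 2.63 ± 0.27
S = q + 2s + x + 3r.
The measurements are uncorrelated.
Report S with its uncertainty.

25.2 ± 1.29

Absolute uncertainties add in quadrature for a linear combination:
  (δq)² = 0.00504;  (2·δs)² = 0.960;  (δx)² = 0.0324;  (3·δr)² = 0.656
δS = √(1.65) = 1.29
S = 25.2.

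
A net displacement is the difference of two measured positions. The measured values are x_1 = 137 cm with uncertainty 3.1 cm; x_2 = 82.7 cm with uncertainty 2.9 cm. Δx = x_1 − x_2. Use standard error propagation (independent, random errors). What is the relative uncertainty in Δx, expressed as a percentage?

7.82%

Each term contributes (cᵢ δxᵢ)² to (δΔx)²:
  (δx_1)² = 9.61;  (δx_2)² = 8.41
δΔx = √(18.0) = 4.24 cm
Δx = 54.3 cm, so δΔx/Δx = 4.24/54.3 = 0.0782.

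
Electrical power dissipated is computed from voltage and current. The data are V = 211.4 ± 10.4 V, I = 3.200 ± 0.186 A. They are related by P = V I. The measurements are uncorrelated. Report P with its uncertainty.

Relative error in a monomial: (δP/P)² = Σ (nᵢ · δxᵢ/xᵢ)².
  (1·δV/V)² = (1×0.0492)² = 0.00242;  (1·δI/I)² = (1×0.0581)² = 0.00338
δP/P = √(0.00580) = 0.0761
P = 676.5 W, so δP = 0.0761 × 676.5 = 51.5 W.

676.5 ± 51.5 W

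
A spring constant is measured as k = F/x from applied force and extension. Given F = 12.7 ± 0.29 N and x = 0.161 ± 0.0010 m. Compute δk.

1.87 N/m

Relative error in a monomial: (δk/k)² = Σ (nᵢ · δxᵢ/xᵢ)².
  (1·δF/F)² = (1×0.0228)² = 0.000521;  (-1·δx/x)² = (-1×0.00621)² = 3.86e-05
δk/k = √(0.000560) = 0.0237
k = 78.9 N/m, so δk = 0.0237 × 78.9 = 1.87 N/m.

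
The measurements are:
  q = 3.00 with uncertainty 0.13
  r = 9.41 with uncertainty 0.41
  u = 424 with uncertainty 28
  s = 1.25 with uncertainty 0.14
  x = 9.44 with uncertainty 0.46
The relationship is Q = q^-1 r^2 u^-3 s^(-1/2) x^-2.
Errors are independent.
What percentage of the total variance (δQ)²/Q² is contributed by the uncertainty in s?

(δQ/Q)² = (-1·δq/q)² + (2·δr/r)² + (-3·δu/u)² + (−½·δs/s)² + (-2·δx/x)²
  q term: (-1×0.0433)² = 0.00188
  r term: (2×0.0436)² = 0.00759
  u term: (-3×0.0660)² = 0.0392
  s term: (-0.5×0.112)² = 0.00314
  x term: (-2×0.0487)² = 0.00950
Total = 0.0614. Share from s = 0.00314/0.0614 = 0.0511.

5.11%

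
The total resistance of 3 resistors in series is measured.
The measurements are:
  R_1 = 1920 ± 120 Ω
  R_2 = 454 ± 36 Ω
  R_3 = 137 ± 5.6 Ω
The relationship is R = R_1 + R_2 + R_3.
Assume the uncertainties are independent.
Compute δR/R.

R is a linear combination, so absolute uncertainties add in quadrature:
  (δR_1)² = 14400;  (δR_2)² = 1300;  (δR_3)² = 31.4
δR = √(15700) = 125 Ω
R = 2510 Ω, so δR/R = 125/2510 = 0.0499.

0.0499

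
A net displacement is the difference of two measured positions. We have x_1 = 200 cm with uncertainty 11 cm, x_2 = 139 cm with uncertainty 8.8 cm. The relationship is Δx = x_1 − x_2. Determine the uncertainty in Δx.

Δx is a linear combination, so absolute uncertainties add in quadrature:
  (δx_1)² = 121;  (δx_2)² = 77.4
δΔx = √(198) = 14.1 cm

14.1 cm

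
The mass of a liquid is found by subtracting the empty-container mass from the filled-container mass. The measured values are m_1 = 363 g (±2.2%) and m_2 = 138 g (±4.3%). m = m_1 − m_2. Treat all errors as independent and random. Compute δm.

9.95 g

Sums and differences: (δm)² = Σ (cᵢ δxᵢ)².
  (δm_1)² = 63.8;  (δm_2)² = 35.2
δm = √(99.0) = 9.95 g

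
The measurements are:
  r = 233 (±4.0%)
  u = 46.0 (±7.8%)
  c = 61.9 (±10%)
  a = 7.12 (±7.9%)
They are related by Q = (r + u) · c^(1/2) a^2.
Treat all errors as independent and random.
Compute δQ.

18900

Let w = r + u = 279. δw = √(δr² + δu²) = √(86.9 + 12.9) = 9.99, so δw/w = 0.0358.
Q is then a monomial in w, c, a:
δQ/Q = √((δw/w)² + (½·δc/c)² + (2·δa/a)²) = √(0.00128 + 0.00250 + 0.0250) = 0.170
Q = 1.11e+05, so δQ = 0.170 × 1.11e+05 = 18900.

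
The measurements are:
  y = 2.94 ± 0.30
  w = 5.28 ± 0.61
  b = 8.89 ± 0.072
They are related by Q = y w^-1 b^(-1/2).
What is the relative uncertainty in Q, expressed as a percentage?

Relative error in a monomial: (δQ/Q)² = Σ (nᵢ · δxᵢ/xᵢ)².
  (1·δy/y)² = (1×0.102)² = 0.0104;  (-1·δw/w)² = (-1×0.116)² = 0.0133;  (−½·δb/b)² = (-0.5×0.00810)² = 1.64e-05
δQ/Q = √(0.0238) = 0.154

15.4%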